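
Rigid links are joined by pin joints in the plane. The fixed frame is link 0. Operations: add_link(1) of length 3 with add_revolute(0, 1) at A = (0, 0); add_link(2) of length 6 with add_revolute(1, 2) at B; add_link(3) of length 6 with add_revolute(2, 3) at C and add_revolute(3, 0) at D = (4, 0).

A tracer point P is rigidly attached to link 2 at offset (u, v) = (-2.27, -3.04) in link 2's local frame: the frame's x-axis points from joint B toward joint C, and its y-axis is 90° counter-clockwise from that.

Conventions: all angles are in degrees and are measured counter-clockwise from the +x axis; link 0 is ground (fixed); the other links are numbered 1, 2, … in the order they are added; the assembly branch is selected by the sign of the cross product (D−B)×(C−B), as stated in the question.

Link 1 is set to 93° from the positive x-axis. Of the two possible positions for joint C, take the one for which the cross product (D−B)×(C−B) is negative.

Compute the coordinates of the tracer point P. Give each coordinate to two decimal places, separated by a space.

A=(0,0), D=(4.00,0)
B = A + 3.00·(cos93°, sin93°) = (-0.1570, 2.9959)
|BD| = 5.1241
circle(B,6.00) ∩ circle(D,6.00): a=2.5620, h=5.4255
  candidates: C₊=(5.0936,5.8995) cross=27.801; C₋=(-1.2506,-2.9036) cross=-27.801
  branch - wants cross < 0 → take C=(-1.2506,-2.9036) (cross=-27.801)
ex = (C−B)/|BC| = (-0.1823,-0.9832); ey = (0.9832,-0.1823)
P = B + -2.27·ex + -3.04·ey = (-2.7323,5.7820)

-2.73 5.78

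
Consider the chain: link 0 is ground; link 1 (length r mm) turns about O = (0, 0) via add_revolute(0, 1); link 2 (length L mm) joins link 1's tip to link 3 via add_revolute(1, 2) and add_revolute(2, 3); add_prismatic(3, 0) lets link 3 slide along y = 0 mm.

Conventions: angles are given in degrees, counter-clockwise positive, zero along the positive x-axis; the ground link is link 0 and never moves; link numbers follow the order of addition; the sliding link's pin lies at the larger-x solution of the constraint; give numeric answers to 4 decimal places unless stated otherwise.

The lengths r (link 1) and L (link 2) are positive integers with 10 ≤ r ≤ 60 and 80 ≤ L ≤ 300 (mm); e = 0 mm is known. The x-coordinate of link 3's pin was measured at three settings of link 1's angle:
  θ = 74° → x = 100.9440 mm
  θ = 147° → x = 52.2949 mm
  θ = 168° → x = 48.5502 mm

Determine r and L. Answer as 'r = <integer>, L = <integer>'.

constraint per measurement: (x − r cos θ)² + (r sin θ − e)² = L²
subtracting the θ₁ and θ₂ equations cancels the r² and L² terms:
r = (x₁² − x₂²) / (2[(x₁cos θ₁ + e sin θ₁) − (x₂cos θ₂ + e sin θ₂)]) = 52.0000 → r = 52
L² = (x₁ − r cos θ₁)² + (r sin θ₁ − e)² = 10000.0017 → L = 100.0000 → L = 100
check at θ₃=168°: x = 48.5502 (printed 48.5502) ✓

r = 52, L = 100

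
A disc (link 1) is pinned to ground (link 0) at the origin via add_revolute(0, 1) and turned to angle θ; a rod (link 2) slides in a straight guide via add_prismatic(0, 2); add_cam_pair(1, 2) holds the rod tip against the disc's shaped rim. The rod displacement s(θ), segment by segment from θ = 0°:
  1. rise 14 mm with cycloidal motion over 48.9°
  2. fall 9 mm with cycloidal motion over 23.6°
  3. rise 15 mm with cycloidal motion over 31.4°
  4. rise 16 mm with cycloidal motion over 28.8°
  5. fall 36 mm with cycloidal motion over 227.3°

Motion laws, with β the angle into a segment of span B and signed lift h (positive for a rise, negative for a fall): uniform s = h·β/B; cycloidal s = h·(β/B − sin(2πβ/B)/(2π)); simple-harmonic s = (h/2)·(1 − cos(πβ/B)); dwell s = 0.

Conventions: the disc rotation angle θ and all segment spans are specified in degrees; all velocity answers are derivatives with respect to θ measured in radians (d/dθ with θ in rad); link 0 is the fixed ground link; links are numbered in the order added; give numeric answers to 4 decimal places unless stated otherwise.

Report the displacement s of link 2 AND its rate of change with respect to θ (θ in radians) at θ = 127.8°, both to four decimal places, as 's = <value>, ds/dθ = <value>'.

segment 1 (0° to 48.9°, cycloidal, h = 14) is passed completely: s = 0.0000 + (14) = 14.0000
segment 2 (48.9° to 72.5°, cycloidal, h = -9) is passed completely: s = 14.0000 + (-9) = 5.0000
segment 3 (72.5° to 103.9°, cycloidal, h = 15) is passed completely: s = 5.0000 + (15) = 20.0000
θ = 127.8° falls in segment 4 (103.9° to 132.7°, cycloidal, h = 16): β = 127.8 − 103.9 = 23.9°, B = 28.8°; Δs = 16·(0.8299 − sin(2π·0.8299)/(2π)) = 15.5103; s = 20.0000 + 15.5103 = 35.5103
velocity in seg [103.9°–132.7°] (cycloidal), θ in radians: β = 23.9° = 0.4171 rad, B = 28.8° = 0.5027 rad; ds/dθ = (h/B)(1 − cos(2πβ/B)) = (16/0.5027)(1 − cos(2π·0.8299)) = 16.520641 mm/rad

s = 35.5103, ds/dθ = 16.5206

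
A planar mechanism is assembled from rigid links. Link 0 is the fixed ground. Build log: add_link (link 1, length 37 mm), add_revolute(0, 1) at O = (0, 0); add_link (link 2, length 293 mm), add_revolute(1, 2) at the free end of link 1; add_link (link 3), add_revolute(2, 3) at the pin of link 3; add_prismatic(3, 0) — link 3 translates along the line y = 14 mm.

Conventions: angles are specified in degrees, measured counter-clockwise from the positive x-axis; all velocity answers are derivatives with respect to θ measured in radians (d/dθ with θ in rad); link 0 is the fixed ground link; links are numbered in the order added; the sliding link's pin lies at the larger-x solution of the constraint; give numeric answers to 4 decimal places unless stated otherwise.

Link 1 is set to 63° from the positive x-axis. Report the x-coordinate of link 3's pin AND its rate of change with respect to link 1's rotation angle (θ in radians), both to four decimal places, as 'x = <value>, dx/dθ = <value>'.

geometry: r = 37 mm, L = 293 mm, e = 14 mm
crank pin P = (r cos θ, r sin θ) = (16.797648, 32.967241)
h = r sin θ − e = 32.967241 − 14 = 18.967241
x = r cos θ + √(L² − h²) = 16.797648 + 292.385437 = 309.183085
dx/dθ = −r sin θ − h·r cos θ/√(L² − h²) (θ in radians; h = 18.967241) = -34.056916

x = 309.1831, dx/dθ = -34.0569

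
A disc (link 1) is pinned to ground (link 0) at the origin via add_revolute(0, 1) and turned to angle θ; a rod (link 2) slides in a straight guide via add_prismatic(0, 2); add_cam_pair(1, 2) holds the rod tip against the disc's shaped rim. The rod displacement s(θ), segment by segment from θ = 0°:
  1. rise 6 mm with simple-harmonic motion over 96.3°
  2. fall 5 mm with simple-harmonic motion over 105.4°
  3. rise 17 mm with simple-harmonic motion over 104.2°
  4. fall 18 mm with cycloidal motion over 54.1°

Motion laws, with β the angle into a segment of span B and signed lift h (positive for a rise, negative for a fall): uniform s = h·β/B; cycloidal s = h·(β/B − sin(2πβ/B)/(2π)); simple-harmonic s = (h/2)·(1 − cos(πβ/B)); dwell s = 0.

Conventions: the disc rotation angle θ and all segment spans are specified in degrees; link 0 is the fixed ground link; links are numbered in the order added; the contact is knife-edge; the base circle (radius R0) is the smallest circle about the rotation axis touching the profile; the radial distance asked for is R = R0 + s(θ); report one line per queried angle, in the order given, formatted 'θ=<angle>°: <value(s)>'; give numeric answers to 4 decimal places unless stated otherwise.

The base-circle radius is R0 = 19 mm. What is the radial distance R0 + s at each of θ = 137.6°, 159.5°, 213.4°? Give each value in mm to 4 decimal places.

segment 1 (0° to 96.3°, simple-harmonic, h = 6) is passed completely: s = 0.0000 + (6) = 6.0000
θ = 137.6° falls in segment 2 (96.3° to 201.7°, simple-harmonic, h = -5): β = 137.6 − 96.3 = 41.3°, B = 105.4°; Δs = -5/2·(1 − cos(π·0.3918)) = -1.6668; s = 6.0000 − 1.6668 = 4.3332
θ = 159.5° falls in segment 2 (96.3° to 201.7°, simple-harmonic, h = -5): β = 159.5 − 96.3 = 63.2°, B = 105.4°; Δs = -5/2·(1 − cos(π·0.5996)) = -3.2697; s = 6.0000 − 3.2697 = 2.7303
segment 2 (96.3° to 201.7°, simple-harmonic, h = -5) is passed completely: s = 6.0000 + (-5) = 1.0000
θ = 213.4° falls in segment 3 (201.7° to 305.9°, simple-harmonic, h = 17): β = 213.4 − 201.7 = 11.7°, B = 104.2°; Δs = 17/2·(1 − cos(π·0.1123)) = 0.5234; s = 1.0000 + 0.5234 = 1.5234
θ=137.6°: R = R0 + s = 19 + 4.3332 = 23.3332
θ=159.5°: R = R0 + s = 19 + 2.7303 = 21.7303
θ=213.4°: R = R0 + s = 19 + 1.5234 = 20.5234

θ=137.6°: 23.3332
θ=159.5°: 21.7303
θ=213.4°: 20.5234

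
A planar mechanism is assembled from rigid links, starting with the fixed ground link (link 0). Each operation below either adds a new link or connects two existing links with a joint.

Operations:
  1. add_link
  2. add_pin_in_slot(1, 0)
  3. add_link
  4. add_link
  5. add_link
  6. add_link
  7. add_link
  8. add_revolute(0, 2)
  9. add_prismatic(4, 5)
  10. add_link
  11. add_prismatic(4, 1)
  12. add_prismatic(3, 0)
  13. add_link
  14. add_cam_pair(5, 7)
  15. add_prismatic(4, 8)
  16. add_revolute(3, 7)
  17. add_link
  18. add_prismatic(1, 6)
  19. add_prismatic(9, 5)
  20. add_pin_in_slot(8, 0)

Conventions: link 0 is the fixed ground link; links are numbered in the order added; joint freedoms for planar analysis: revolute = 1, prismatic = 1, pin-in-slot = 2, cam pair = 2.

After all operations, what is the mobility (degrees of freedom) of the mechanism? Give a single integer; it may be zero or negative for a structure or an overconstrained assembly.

(L,J1,J2)=(1,0,0); link0 fixed
link1: (2,0,0)
PS 1-0 [J2]: (2,0,1)
link2: (3,0,1)
link3: (4,0,1)
link4: (5,0,1)
link5: (6,0,1)
link6: (7,0,1)
R 0-2 [J1]: (7,1,1)
P 4-5 [J1]: (7,2,1)
link7: (8,2,1)
P 4-1 [J1]: (8,3,1)
P 3-0 [J1]: (8,4,1)
link8: (9,4,1)
C 5-7 [J2]: (9,4,2)
P 4-8 [J1]: (9,5,2)
R 3-7 [J1]: (9,6,2)
link9: (10,6,2)
P 1-6 [J1]: (10,7,2)
P 9-5 [J1]: (10,8,2)
PS 8-0 [J2]: (10,8,3)
Grübler: 3·9 − 2·8 − 3 = 8

M = 8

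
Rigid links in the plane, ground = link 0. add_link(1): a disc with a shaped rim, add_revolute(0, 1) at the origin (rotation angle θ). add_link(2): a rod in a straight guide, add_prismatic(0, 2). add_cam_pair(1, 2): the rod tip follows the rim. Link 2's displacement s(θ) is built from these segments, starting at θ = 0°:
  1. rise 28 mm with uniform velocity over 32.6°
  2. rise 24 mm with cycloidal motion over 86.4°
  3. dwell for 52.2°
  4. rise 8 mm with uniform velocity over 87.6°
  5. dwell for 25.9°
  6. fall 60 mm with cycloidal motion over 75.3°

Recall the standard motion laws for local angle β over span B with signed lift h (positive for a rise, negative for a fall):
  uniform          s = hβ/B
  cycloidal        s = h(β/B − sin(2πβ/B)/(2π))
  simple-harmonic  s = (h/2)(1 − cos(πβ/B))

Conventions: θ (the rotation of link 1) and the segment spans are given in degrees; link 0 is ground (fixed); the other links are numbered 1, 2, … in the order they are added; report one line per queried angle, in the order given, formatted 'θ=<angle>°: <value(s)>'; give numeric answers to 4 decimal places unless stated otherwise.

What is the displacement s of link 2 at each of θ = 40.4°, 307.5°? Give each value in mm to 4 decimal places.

segment 1 (0° to 32.6°, uniform, h = 28) is passed completely: s = 0.0000 + (28) = 28.0000
θ = 40.4° falls in segment 2 (32.6° to 119°, cycloidal, h = 24): β = 40.4 − 32.6 = 7.8°, B = 86.4°; Δs = 24·(0.0903 − sin(2π·0.0903)/(2π)) = 0.1143; s = 28.0000 + 0.1143 = 28.1143
segment 2 (32.6° to 119°, cycloidal, h = 24) is passed completely: s = 28.0000 + (24) = 52.0000
segment 3 (119° to 171.2°, dwell): s unchanged at 52.0000
segment 4 (171.2° to 258.8°, uniform, h = 8) is passed completely: s = 52.0000 + (8) = 60.0000
segment 5 (258.8° to 284.7°, dwell): s unchanged at 60.0000
θ = 307.5° falls in segment 6 (284.7° to 360°, cycloidal, h = -60): β = 307.5 − 284.7 = 22.8°, B = 75.3°; Δs = -60·(0.3028 − sin(2π·0.3028)/(2π)) = -9.1385; s = 60.0000 − 9.1385 = 50.8615

θ=40.4°: 28.1143
θ=307.5°: 50.8615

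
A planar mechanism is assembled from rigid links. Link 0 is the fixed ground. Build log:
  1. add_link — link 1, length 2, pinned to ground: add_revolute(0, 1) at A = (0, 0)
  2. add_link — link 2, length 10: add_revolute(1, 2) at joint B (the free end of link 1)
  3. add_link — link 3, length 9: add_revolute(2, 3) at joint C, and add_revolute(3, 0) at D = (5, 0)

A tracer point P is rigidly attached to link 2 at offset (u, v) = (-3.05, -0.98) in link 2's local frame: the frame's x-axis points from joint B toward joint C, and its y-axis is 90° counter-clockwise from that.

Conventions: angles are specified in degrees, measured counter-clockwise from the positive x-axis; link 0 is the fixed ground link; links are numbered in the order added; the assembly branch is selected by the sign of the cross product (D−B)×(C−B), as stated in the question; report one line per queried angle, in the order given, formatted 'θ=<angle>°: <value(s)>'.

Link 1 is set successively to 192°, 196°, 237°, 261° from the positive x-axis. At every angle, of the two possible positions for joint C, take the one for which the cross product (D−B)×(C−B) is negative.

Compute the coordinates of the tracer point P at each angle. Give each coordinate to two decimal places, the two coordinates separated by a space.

A=(0,0), D=(5.00,0)
θ=192°: B = A + 2.00·(cos192°, sin192°) = (-1.9563, -0.4158)
θ=192°: |BD| = 6.9687
θ=192°: circle(B,10.00) ∩ circle(D,9.00): a=4.8476, h=8.7465
θ=192°:   candidates: C₊=(2.3608,8.6043) cross=60.952; C₋=(3.4046,-8.8575) cross=-60.952
θ=192°:   branch - wants cross < 0 → take C=(3.4046,-8.8575) (cross=-60.952)
θ=192°: ex = (C−B)/|BC| = (0.5361,-0.8442); ey = (0.8442,0.5361)
θ=192°: P = B + -3.05·ex + -0.98·ey = (-4.4186,1.6335)
θ=196°: B = A + 2.00·(cos196°, sin196°) = (-1.9225, -0.5513)
θ=196°: |BD| = 6.9444
θ=196°: circle(B,10.00) ∩ circle(D,9.00): a=4.8402, h=8.7506
θ=196°:   candidates: C₊=(2.2078,8.5559) cross=60.768; C₋=(3.5971,-8.8900) cross=-60.768
θ=196°:   branch - wants cross < 0 → take C=(3.5971,-8.8900) (cross=-60.768)
θ=196°: ex = (C−B)/|BC| = (0.5520,-0.8339); ey = (0.8339,0.5520)
θ=196°: P = B + -3.05·ex + -0.98·ey = (-4.4232,1.4511)
θ=237°: B = A + 2.00·(cos237°, sin237°) = (-1.0893, -1.6773)
θ=237°: |BD| = 6.3161
θ=237°: circle(B,10.00) ∩ circle(D,9.00): a=4.6621, h=8.8467
θ=237°:   candidates: C₊=(1.0561,8.0898) cross=55.877; C₋=(5.7548,-8.9683) cross=-55.877
θ=237°:   branch - wants cross < 0 → take C=(5.7548,-8.9683) (cross=-55.877)
θ=237°: ex = (C−B)/|BC| = (0.6844,-0.7291); ey = (0.7291,0.6844)
θ=237°: P = B + -3.05·ex + -0.98·ey = (-3.8912,-0.1243)
θ=261°: B = A + 2.00·(cos261°, sin261°) = (-0.3129, -1.9754)
θ=261°: |BD| = 5.6682
θ=261°: circle(B,10.00) ∩ circle(D,9.00): a=4.5101, h=8.9252
θ=261°:   candidates: C₊=(0.8041,7.9620) cross=50.590; C₋=(7.0249,-8.7692) cross=-50.590
θ=261°:   branch - wants cross < 0 → take C=(7.0249,-8.7692) (cross=-50.590)
θ=261°: ex = (C−B)/|BC| = (0.7338,-0.6794); ey = (0.6794,0.7338)
θ=261°: P = B + -3.05·ex + -0.98·ey = (-3.2167,-0.6224)

θ=192°: -4.42 1.63
θ=196°: -4.42 1.45
θ=237°: -3.89 -0.12
θ=261°: -3.22 -0.62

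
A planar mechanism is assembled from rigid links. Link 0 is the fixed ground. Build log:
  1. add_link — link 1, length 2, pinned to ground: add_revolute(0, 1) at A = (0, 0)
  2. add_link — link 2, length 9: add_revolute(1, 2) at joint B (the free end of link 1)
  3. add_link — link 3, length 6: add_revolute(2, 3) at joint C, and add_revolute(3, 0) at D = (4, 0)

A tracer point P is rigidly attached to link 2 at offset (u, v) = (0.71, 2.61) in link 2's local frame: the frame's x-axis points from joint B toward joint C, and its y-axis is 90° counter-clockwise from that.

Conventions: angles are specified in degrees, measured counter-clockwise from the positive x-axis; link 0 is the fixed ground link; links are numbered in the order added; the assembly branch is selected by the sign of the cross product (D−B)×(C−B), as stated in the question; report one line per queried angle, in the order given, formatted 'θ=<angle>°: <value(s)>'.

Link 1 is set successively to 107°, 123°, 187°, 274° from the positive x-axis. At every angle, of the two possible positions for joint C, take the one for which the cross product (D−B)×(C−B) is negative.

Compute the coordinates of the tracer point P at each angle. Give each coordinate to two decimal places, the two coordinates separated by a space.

A=(0,0), D=(4.00,0)
θ=107°: B = A + 2.00·(cos107°, sin107°) = (-0.5847, 1.9126)
θ=107°: |BD| = 4.9677
θ=107°: circle(B,9.00) ∩ circle(D,6.00): a=7.0131, h=5.6406
θ=107°:   candidates: C₊=(8.0594,4.4183) cross=28.021; C₋=(3.7161,-5.9933) cross=-28.021
θ=107°:   branch - wants cross < 0 → take C=(3.7161,-5.9933) (cross=-28.021)
θ=107°: ex = (C−B)/|BC| = (0.4779,-0.8784); ey = (0.8784,0.4779)
θ=107°: P = B + 0.71·ex + 2.61·ey = (2.0472,2.5362)
θ=123°: B = A + 2.00·(cos123°, sin123°) = (-1.0893, 1.6773)
θ=123°: |BD| = 5.3586
θ=123°: circle(B,9.00) ∩ circle(D,6.00): a=6.8782, h=5.8044
θ=123°:   candidates: C₊=(7.2601,5.0370) cross=31.103; C₋=(3.6263,-5.9884) cross=-31.103
θ=123°:   branch - wants cross < 0 → take C=(3.6263,-5.9884) (cross=-31.103)
θ=123°: ex = (C−B)/|BC| = (0.5240,-0.8517); ey = (0.8517,0.5240)
θ=123°: P = B + 0.71·ex + 2.61·ey = (1.5058,2.4401)
θ=187°: B = A + 2.00·(cos187°, sin187°) = (-1.9851, -0.2437)
θ=187°: |BD| = 5.9901
θ=187°: circle(B,9.00) ∩ circle(D,6.00): a=6.7513, h=5.9515
θ=187°:   candidates: C₊=(4.5184,5.9776) cross=35.650; C₋=(5.0027,-5.9156) cross=-35.650
θ=187°:   branch - wants cross < 0 → take C=(5.0027,-5.9156) (cross=-35.650)
θ=187°: ex = (C−B)/|BC| = (0.7764,-0.6302); ey = (0.6302,0.7764)
θ=187°: P = B + 0.71·ex + 2.61·ey = (0.2110,1.3353)
θ=274°: B = A + 2.00·(cos274°, sin274°) = (0.1395, -1.9951)
θ=274°: |BD| = 4.3456
θ=274°: circle(B,9.00) ∩ circle(D,6.00): a=7.3505, h=5.1933
θ=274°:   candidates: C₊=(4.2851,5.9932) cross=22.568; C₋=(9.0538,-3.2340) cross=-22.568
θ=274°:   branch - wants cross < 0 → take C=(9.0538,-3.2340) (cross=-22.568)
θ=274°: ex = (C−B)/|BC| = (0.9905,-0.1377); ey = (0.1377,0.9905)
θ=274°: P = B + 0.71·ex + 2.61·ey = (1.2020,0.4923)

θ=107°: 2.05 2.54
θ=123°: 1.51 2.44
θ=187°: 0.21 1.34
θ=274°: 1.20 0.49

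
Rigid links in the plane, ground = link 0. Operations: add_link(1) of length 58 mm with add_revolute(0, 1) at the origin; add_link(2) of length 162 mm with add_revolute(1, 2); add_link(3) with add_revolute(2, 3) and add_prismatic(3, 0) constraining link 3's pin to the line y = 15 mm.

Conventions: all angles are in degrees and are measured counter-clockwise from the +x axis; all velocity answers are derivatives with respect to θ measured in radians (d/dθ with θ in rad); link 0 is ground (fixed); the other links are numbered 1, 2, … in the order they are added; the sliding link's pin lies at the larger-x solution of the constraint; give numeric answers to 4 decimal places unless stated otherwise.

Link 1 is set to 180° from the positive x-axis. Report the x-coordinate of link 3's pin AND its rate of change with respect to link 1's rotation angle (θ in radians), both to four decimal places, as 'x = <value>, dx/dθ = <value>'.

geometry: r = 58 mm, L = 162 mm, e = 15 mm
crank pin P = (r cos θ, r sin θ) = (-58.000000, 0.000000)
h = r sin θ − e = 0.000000 − 15 = -15.000000
x = r cos θ + √(L² − h²) = -58.000000 + 161.304061 = 103.304061
dx/dθ = −r sin θ − h·r cos θ/√(L² − h²) (θ in radians; h = -15.000000) = -5.393541

x = 103.3041, dx/dθ = -5.3935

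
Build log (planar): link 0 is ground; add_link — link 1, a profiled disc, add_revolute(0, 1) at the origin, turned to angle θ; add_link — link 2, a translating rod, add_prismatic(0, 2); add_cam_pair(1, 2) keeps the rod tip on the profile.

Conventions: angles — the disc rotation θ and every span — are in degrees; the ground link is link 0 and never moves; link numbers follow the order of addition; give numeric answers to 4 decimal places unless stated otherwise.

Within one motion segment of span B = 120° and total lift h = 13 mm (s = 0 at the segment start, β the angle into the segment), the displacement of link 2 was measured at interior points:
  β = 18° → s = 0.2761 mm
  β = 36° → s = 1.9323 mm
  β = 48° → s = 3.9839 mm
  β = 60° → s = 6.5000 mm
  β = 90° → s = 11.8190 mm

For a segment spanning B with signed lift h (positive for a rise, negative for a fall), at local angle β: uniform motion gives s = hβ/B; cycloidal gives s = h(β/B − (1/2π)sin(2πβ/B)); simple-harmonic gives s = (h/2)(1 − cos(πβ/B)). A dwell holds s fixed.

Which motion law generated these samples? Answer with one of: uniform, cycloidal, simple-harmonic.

candidates at β/B = r: uniform s = h·r (linear in β); cycloidal s = h·(r − sin(2πr)/(2π)); simple-harmonic s = (h/2)(1 − cos(πr))
β=18°: printed 0.2761 | uniform 1.9500, cycloidal 0.2761, simple-harmonic 0.7085
β=36°: printed 1.9323 | uniform 3.9000, cycloidal 1.9323, simple-harmonic 2.6794
β=48°: printed 3.9839 | uniform 5.2000, cycloidal 3.9839, simple-harmonic 4.4914
β=60°: printed 6.5000 | uniform 6.5000, cycloidal 6.5000, simple-harmonic 6.5000
β=90°: printed 11.8190 | uniform 9.7500, cycloidal 11.8190, simple-harmonic 11.0962
only one law matches every sample → cycloidal

cycloidal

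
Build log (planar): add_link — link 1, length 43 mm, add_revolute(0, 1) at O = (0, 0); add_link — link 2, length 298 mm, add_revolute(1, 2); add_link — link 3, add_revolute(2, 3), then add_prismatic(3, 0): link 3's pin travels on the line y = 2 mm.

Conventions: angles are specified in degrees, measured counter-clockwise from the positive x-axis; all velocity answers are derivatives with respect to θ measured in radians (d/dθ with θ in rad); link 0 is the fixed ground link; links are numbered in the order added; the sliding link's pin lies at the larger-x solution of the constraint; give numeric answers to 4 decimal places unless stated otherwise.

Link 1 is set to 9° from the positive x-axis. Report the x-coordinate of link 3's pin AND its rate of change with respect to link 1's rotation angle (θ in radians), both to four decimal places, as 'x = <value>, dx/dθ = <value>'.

geometry: r = 43 mm, L = 298 mm, e = 2 mm
crank pin P = (r cos θ, r sin θ) = (42.470599, 6.726682)
h = r sin θ − e = 6.726682 − 2 = 4.726682
x = r cos θ + √(L² − h²) = 42.470599 + 297.962512 = 340.433111
dx/dθ = −r sin θ − h·r cos θ/√(L² − h²) (θ in radians; h = 4.726682) = -7.400408

x = 340.4331, dx/dθ = -7.4004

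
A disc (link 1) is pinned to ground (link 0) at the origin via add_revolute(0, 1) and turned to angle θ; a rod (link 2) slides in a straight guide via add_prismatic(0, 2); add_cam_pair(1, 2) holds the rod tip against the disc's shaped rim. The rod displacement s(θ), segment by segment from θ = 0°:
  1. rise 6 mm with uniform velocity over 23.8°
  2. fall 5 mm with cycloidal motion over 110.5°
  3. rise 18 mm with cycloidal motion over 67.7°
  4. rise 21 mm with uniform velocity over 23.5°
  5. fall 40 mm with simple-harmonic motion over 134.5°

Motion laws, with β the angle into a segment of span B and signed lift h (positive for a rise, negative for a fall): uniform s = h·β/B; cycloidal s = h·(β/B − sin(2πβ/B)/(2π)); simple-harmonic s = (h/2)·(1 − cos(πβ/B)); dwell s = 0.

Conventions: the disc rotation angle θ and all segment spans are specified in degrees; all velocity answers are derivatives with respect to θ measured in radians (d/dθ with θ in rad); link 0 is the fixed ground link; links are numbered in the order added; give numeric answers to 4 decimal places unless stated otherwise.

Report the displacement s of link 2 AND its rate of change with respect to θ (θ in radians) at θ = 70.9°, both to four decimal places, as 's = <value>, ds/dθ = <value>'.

segment 1 (0° to 23.8°, uniform, h = 6) is passed completely: s = 0.0000 + (6) = 6.0000
θ = 70.9° falls in segment 2 (23.8° to 134.3°, cycloidal, h = -5): β = 70.9 − 23.8 = 47.1°, B = 110.5°; Δs = -5·(0.4262 − sin(2π·0.4262)/(2π)) = -1.7755; s = 6.0000 − 1.7755 = 4.2245
velocity in seg [23.8°–134.3°] (cycloidal), θ in radians: β = 47.1° = 0.8221 rad, B = 110.5° = 1.9286 rad; ds/dθ = (h/B)(1 − cos(2πβ/B)) = ((-5)/1.9286)(1 − cos(2π·0.4262)) = -4.911697 mm/rad

s = 4.2245, ds/dθ = -4.9117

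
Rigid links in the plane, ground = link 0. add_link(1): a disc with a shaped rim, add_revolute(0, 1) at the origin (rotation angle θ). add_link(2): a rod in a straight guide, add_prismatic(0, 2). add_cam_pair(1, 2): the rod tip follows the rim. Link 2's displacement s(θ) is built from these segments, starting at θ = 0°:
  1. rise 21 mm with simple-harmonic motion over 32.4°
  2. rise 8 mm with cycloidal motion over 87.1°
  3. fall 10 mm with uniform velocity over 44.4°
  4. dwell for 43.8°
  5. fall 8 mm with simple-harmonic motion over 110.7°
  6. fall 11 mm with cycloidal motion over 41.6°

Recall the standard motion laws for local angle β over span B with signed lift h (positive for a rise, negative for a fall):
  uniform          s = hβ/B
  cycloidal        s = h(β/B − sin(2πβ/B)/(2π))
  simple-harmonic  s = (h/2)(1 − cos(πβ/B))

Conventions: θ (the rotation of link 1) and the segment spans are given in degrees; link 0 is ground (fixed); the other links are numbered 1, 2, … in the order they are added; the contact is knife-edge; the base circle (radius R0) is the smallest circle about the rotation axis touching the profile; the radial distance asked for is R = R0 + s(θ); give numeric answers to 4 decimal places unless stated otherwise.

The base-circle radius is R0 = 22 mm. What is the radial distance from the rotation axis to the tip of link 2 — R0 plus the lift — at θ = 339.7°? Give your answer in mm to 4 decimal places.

segment 1 (0° to 32.4°, simple-harmonic, h = 21) is passed completely: s = 0.0000 + (21) = 21.0000
segment 2 (32.4° to 119.5°, cycloidal, h = 8) is passed completely: s = 21.0000 + (8) = 29.0000
segment 3 (119.5° to 163.9°, uniform, h = -10) is passed completely: s = 29.0000 + (-10) = 19.0000
segment 4 (163.9° to 207.7°, dwell): s unchanged at 19.0000
segment 5 (207.7° to 318.4°, simple-harmonic, h = -8) is passed completely: s = 19.0000 + (-8) = 11.0000
θ = 339.7° falls in segment 6 (318.4° to 360°, cycloidal, h = -11): β = 339.7 − 318.4 = 21.3°, B = 41.6°; Δs = -11·(0.5120 − sin(2π·0.5120)/(2π)) = -5.7643; s = 11.0000 − 5.7643 = 5.2357
R = R0 + s = 22 + 5.2357 = 27.2357

27.2357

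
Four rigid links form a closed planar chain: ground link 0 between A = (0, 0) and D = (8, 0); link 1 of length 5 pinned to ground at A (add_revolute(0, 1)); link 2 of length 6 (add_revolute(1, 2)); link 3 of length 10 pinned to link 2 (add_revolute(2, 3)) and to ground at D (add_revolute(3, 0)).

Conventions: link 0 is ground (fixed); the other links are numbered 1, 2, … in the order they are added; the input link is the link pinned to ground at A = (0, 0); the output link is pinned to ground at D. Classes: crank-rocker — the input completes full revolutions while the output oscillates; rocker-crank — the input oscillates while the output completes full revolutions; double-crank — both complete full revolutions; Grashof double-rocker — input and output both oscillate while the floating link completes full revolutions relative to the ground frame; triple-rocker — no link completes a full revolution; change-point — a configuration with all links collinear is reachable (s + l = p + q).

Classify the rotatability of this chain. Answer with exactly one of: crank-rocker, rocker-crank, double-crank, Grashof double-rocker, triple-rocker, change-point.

lengths: ground=8, input=5, coupler=6, output=10
sorted: s=5 (shortest), l=10 (longest), p+q=14
s + l = 15 vs p + q = 14
s + l > p + q → non-Grashof → no link fully rotates → triple-rocker

triple-rocker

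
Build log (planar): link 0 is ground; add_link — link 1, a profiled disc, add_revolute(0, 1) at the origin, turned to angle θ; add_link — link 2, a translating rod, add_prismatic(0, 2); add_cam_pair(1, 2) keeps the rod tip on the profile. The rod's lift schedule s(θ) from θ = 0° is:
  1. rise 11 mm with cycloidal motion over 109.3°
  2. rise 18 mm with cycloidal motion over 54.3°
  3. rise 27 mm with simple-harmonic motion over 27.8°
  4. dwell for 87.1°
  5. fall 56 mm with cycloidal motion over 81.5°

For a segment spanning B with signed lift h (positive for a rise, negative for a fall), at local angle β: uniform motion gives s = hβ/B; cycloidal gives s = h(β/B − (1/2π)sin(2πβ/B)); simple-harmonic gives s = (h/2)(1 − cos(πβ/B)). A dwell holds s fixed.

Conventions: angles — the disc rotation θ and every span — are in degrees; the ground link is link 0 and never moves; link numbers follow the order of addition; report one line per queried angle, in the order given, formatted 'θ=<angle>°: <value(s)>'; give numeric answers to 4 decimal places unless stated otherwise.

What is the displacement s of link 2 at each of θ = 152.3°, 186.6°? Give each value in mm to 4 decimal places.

seg 1 [0°–109.3°] cycloidal, h=11: full span → s += 11 → s = 11.0000
seg 2 [109.3°–163.6°] cycloidal, h=18: θ=152.3° here. β=43, B=54.3. 18·(0.7919 − sin(2π·0.7919)/(2π)) = 17.0202 → s = 28.0202
seg 2 [109.3°–163.6°] cycloidal, h=18: full span → s += 18 → s = 29.0000
seg 3 [163.6°–191.4°] simple-harmonic, h=27: θ=186.6° here. β=23, B=27.8. 27/2·(1 − cos(π·0.8273)) = 25.0621 → s = 54.0621

θ=152.3°: 28.0202
θ=186.6°: 54.0621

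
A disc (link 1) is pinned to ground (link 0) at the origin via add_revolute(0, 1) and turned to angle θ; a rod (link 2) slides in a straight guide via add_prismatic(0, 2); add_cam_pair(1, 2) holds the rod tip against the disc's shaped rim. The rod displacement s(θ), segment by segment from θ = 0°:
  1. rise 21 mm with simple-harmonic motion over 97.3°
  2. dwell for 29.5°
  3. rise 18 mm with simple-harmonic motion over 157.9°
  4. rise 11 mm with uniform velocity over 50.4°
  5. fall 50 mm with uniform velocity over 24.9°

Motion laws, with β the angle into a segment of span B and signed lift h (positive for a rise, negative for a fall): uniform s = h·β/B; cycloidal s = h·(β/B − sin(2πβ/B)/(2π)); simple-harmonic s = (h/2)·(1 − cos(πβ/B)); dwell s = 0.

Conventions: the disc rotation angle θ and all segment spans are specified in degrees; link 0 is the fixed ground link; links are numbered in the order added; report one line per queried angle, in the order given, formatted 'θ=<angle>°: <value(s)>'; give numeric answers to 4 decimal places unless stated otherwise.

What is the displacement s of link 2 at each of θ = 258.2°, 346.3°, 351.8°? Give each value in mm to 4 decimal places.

segment 1 (0° to 97.3°, simple-harmonic, h = 21) is passed completely: s = 0.0000 + (21) = 21.0000
segment 2 (97.3° to 126.8°, dwell): s unchanged at 21.0000
θ = 258.2° falls in segment 3 (126.8° to 284.7°, simple-harmonic, h = 18): β = 258.2 − 126.8 = 131.4°, B = 157.9°; Δs = 18/2·(1 − cos(π·0.8322)) = 16.7778; s = 21.0000 + 16.7778 = 37.7778
segment 3 (126.8° to 284.7°, simple-harmonic, h = 18) is passed completely: s = 21.0000 + (18) = 39.0000
segment 4 (284.7° to 335.1°, uniform, h = 11) is passed completely: s = 39.0000 + (11) = 50.0000
θ = 346.3° falls in segment 5 (335.1° to 360°, uniform, h = -50): β = 346.3 − 335.1 = 11.2°, B = 24.9°; Δs = -50·11.2/24.9 = -22.4900; s = 50.0000 − 22.4900 = 27.5100
θ = 351.8° falls in segment 5 (335.1° to 360°, uniform, h = -50): β = 351.8 − 335.1 = 16.7°, B = 24.9°; Δs = -50·16.7/24.9 = -33.5341; s = 50.0000 − 33.5341 = 16.4659

θ=258.2°: 37.7778
θ=346.3°: 27.5100
θ=351.8°: 16.4659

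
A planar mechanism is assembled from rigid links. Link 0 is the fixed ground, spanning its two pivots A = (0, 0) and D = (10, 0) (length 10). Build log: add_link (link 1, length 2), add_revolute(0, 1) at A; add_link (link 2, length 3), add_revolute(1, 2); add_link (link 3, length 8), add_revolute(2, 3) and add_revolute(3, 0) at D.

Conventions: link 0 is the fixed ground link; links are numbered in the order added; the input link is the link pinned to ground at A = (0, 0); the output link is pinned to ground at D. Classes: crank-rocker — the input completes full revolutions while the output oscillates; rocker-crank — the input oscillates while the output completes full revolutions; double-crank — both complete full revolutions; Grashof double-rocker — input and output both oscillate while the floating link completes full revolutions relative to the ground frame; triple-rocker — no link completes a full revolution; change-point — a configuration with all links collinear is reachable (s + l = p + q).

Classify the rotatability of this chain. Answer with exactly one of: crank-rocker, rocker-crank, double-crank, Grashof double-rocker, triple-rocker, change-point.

lengths: ground=10, input=2, coupler=3, output=8
sorted: s=2 (shortest), l=10 (longest), p+q=11
s + l = 12 vs p + q = 11
s + l > p + q → non-Grashof → no link fully rotates → triple-rocker

triple-rocker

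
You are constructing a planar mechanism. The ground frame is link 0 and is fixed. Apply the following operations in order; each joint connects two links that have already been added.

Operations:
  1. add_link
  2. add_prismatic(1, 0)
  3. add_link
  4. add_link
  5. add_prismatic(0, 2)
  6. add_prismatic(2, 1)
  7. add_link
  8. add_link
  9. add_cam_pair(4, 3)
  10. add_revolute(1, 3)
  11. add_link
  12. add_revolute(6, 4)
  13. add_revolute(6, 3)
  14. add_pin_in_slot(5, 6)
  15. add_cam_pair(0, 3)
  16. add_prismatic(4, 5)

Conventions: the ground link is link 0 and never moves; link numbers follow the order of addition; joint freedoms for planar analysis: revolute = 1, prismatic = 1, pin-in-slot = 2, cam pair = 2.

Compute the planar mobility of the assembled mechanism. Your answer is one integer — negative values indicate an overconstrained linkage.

(L,J1,J2)=(1,0,0); link0 fixed
link1: (2,0,0)
P 1-0 [J1]: (2,1,0)
link2: (3,1,0)
link3: (4,1,0)
P 0-2 [J1]: (4,2,0)
P 2-1 [J1]: (4,3,0)
link4: (5,3,0)
link5: (6,3,0)
C 4-3 [J2]: (6,3,1)
R 1-3 [J1]: (6,4,1)
link6: (7,4,1)
R 6-4 [J1]: (7,5,1)
R 6-3 [J1]: (7,6,1)
PS 5-6 [J2]: (7,6,2)
C 0-3 [J2]: (7,6,3)
P 4-5 [J1]: (7,7,3)
Grübler: 3·6 − 2·7 − 3 = 1

M = 1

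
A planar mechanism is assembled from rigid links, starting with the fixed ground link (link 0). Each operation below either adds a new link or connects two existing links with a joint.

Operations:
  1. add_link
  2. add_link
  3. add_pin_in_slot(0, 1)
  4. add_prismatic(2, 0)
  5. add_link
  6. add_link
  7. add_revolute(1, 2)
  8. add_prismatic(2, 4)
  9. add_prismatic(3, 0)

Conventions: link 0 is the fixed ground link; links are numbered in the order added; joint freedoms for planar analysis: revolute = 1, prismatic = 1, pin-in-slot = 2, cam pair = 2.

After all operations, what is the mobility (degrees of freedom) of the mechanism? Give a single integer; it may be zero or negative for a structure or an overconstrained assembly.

link 0 = ground. State L|J1|J2 = 1|0|0
+link1  2|0|0
+link2  3|0|0
PS(0,1) f=2→J2  3|0|1
P(2,0) f=1→J1  3|1|1
+link3  4|1|1
+link4  5|1|1
R(1,2) f=1→J1  5|2|1
P(2,4) f=1→J1  5|3|1
P(3,0) f=1→J1  5|4|1
M = 3(5−1)−2·4−1 = 12−8−1 = 3

M = 3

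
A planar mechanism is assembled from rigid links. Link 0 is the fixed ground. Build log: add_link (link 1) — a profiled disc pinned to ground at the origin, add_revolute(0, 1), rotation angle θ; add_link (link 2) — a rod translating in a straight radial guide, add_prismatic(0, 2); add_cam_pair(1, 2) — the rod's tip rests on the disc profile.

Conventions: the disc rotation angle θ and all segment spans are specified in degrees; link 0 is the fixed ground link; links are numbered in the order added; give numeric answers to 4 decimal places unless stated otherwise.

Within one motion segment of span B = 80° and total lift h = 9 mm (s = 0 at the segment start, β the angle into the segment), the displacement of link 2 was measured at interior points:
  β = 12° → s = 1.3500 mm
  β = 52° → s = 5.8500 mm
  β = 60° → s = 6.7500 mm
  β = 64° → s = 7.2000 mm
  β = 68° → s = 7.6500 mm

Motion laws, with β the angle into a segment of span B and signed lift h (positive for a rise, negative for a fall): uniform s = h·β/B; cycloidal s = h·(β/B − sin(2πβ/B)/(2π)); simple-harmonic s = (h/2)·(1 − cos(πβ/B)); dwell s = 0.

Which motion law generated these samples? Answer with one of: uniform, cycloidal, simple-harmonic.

candidates at β/B = r: uniform s = h·r (linear in β); cycloidal s = h·(r − sin(2πr)/(2π)); simple-harmonic s = (h/2)(1 − cos(πr))
β=12°: printed 1.3500 | uniform 1.3500, cycloidal 0.1912, simple-harmonic 0.4905
β=52°: printed 5.8500 | uniform 5.8500, cycloidal 7.0088, simple-harmonic 6.5430
β=60°: printed 6.7500 | uniform 6.7500, cycloidal 8.1824, simple-harmonic 7.6820
β=64°: printed 7.2000 | uniform 7.2000, cycloidal 8.5623, simple-harmonic 8.1406
β=68°: printed 7.6500 | uniform 7.6500, cycloidal 8.8088, simple-harmonic 8.5095
only one law matches every sample → uniform

uniform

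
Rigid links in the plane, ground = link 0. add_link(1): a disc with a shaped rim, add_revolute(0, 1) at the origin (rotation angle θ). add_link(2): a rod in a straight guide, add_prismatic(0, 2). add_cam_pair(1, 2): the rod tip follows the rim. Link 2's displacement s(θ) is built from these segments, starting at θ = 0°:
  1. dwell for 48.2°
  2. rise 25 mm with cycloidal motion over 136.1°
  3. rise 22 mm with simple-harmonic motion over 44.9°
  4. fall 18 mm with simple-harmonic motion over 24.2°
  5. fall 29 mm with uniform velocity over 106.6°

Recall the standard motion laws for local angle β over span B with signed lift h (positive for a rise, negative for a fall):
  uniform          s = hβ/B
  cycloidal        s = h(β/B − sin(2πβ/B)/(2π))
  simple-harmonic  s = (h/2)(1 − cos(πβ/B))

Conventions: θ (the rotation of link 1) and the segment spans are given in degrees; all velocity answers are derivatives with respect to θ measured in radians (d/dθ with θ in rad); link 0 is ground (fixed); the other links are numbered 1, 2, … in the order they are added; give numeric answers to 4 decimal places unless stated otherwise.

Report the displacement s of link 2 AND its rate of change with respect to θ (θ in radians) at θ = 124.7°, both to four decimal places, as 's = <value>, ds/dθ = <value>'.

segment 1 (0° to 48.2°, dwell): s unchanged at 0.0000
θ = 124.7° falls in segment 2 (48.2° to 184.3°, cycloidal, h = 25): β = 124.7 − 48.2 = 76.5°, B = 136.1°; Δs = 25·(0.5621 − sin(2π·0.5621)/(2π)) = 15.5653; s = 0.0000 + 15.5653 = 15.5653
velocity in seg [48.2°–184.3°] (cycloidal), θ in radians: β = 76.5° = 1.3352 rad, B = 136.1° = 2.3754 rad; ds/dθ = (h/B)(1 − cos(2πβ/B)) = (25/2.3754)(1 − cos(2π·0.5621)) = 20.258438 mm/rad

s = 15.5653, ds/dθ = 20.2584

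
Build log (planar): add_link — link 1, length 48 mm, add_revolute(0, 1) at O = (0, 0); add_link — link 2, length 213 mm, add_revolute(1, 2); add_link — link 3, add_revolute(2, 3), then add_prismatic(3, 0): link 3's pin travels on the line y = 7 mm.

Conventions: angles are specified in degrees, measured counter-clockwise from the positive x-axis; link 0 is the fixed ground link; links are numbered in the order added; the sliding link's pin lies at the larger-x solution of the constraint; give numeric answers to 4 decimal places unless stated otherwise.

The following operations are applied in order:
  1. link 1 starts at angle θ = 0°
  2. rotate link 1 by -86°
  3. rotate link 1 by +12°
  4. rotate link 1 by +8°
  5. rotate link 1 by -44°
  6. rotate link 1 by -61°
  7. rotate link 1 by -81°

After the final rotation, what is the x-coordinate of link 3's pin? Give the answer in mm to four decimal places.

geometry: r = 48 mm, L = 213 mm, e = 7 mm; θ starts at 0°
rotate link 1 by -86°: θ ← 0° -86° = -86°
rotate link 1 by +12°: θ ← -86° +12° = -74°
rotate link 1 by +8°: θ ← -74° +8° = -66°
rotate link 1 by -44°: θ ← -66° -44° = -110°
rotate link 1 by -61°: θ ← -110° -61° = -171°
rotate link 1 by -81°: θ ← -171° -81° = -252°
crank pin P = (r cos θ, r sin θ) = (-14.832816, 45.650713)
h = r sin θ − e = 45.650713 − 7 = 38.650713
x = r cos θ + √(L² − h²) = -14.832816 + 209.463893 = 194.631077

194.6311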